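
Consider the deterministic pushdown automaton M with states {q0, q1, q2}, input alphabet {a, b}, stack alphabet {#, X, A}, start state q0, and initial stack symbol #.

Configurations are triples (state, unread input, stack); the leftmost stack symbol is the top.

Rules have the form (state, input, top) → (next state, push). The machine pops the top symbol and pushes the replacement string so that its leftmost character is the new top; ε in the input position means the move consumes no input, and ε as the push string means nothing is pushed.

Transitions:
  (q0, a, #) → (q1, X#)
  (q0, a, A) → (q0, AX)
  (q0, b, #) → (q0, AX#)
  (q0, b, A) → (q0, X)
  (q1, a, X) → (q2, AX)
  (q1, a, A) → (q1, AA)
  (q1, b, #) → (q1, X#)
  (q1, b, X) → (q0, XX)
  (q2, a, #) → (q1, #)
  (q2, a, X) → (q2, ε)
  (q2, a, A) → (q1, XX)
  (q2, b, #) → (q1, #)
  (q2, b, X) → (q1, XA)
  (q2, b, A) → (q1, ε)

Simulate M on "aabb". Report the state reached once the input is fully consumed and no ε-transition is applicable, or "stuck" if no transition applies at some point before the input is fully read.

(q0, aabb, #)
  read a, top #: go to q1, push X# → (q1, abb, X#)
  read a, top X: go to q2, push AX → (q2, bb, AX#)
  read b, top A: go to q1, push ε → (q1, b, X#)
  read b, top X: go to q0, push XX → (q0, ε, XX#)
All input consumed; M is in state q0.

q0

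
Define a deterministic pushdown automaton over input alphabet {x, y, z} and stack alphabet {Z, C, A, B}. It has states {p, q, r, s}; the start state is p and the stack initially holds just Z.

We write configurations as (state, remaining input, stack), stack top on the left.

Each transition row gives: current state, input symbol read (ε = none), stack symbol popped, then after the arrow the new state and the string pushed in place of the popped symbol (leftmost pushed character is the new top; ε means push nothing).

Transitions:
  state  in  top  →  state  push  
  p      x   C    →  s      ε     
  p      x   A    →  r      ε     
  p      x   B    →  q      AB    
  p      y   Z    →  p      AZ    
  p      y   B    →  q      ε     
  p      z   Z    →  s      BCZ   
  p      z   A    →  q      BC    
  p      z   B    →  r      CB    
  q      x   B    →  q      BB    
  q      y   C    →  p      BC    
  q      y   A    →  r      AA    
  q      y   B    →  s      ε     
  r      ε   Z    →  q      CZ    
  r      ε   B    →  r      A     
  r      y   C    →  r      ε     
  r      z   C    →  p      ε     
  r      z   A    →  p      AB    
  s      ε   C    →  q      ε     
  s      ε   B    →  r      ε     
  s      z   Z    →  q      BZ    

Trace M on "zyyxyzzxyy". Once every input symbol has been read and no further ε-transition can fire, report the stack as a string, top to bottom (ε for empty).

(p, zyyxyzzxyy, Z) ⊢ (s, yyxyzzxyy, BCZ) ⊢ (r, yyxyzzxyy, CZ) ⊢ (r, yxyzzxyy, Z) ⊢ (q, yxyzzxyy, CZ) ⊢ (p, xyzzxyy, BCZ) ⊢ (q, yzzxyy, ABCZ) ⊢ (r, zzxyy, AABCZ) ⊢ (p, zxyy, ABABCZ) ⊢ (q, xyy, BCBABCZ) ⊢ (q, yy, BBCBABCZ) ⊢ (s, y, BCBABCZ) ⊢ (r, y, CBABCZ) ⊢ (r, ε, BABCZ) ⊢ (r, ε, AABCZ)
All input consumed in state r with stack AABCZ.

AABCZ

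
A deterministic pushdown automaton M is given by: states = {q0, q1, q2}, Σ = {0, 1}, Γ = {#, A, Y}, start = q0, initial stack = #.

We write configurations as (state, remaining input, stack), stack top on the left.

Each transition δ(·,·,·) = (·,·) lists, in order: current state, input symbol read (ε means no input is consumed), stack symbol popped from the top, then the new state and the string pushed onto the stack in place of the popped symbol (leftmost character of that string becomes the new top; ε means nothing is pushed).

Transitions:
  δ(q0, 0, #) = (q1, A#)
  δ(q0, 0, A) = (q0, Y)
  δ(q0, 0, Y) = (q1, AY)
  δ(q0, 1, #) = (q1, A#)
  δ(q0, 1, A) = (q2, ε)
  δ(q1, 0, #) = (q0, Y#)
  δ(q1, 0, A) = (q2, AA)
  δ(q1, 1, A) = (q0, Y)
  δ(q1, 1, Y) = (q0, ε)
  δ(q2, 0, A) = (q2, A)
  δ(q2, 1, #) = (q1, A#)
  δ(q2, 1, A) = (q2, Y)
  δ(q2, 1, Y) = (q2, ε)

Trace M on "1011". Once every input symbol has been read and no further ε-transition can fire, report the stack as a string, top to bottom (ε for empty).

A#

(q0, 1011, #) ⊢ (q1, 011, A#) ⊢ (q2, 11, AA#) ⊢ (q2, 1, YA#) ⊢ (q2, ε, A#)
All input consumed in state q2 with stack A#.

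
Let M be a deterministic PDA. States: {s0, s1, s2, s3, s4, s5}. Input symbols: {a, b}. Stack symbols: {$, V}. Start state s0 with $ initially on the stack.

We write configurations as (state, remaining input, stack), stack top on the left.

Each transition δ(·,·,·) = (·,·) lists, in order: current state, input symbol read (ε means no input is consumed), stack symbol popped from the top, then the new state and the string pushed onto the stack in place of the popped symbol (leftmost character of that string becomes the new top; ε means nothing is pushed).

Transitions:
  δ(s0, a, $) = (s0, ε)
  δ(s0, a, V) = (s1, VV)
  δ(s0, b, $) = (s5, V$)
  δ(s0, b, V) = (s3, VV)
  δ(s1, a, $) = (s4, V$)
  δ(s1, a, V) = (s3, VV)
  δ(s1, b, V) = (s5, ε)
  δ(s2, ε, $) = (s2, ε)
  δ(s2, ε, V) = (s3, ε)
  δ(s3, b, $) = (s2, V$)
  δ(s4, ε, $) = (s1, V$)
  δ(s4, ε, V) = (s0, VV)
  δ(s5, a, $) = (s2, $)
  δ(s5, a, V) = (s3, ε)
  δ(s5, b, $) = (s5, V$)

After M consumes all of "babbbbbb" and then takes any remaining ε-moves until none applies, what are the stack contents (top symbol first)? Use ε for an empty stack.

(s0, babbbbbb, $)
  read b, top $: go to s5, push V$ → (s5, abbbbbb, V$)
  read a, top V: go to s3, push ε → (s3, bbbbbb, $)
  read b, top $: go to s2, push V$ → (s2, bbbbb, V$)
  ε-move, top V: go to s3, push ε → (s3, bbbbb, $)
  read b, top $: go to s2, push V$ → (s2, bbbb, V$)
  ε-move, top V: go to s3, push ε → (s3, bbbb, $)
  read b, top $: go to s2, push V$ → (s2, bbb, V$)
  ε-move, top V: go to s3, push ε → (s3, bbb, $)
  read b, top $: go to s2, push V$ → (s2, bb, V$)
  ε-move, top V: go to s3, push ε → (s3, bb, $)
  read b, top $: go to s2, push V$ → (s2, b, V$)
  ε-move, top V: go to s3, push ε → (s3, b, $)
  read b, top $: go to s2, push V$ → (s2, ε, V$)
  ε-move, top V: go to s3, push ε → (s3, ε, $)
All input consumed in state s3 with stack $.

$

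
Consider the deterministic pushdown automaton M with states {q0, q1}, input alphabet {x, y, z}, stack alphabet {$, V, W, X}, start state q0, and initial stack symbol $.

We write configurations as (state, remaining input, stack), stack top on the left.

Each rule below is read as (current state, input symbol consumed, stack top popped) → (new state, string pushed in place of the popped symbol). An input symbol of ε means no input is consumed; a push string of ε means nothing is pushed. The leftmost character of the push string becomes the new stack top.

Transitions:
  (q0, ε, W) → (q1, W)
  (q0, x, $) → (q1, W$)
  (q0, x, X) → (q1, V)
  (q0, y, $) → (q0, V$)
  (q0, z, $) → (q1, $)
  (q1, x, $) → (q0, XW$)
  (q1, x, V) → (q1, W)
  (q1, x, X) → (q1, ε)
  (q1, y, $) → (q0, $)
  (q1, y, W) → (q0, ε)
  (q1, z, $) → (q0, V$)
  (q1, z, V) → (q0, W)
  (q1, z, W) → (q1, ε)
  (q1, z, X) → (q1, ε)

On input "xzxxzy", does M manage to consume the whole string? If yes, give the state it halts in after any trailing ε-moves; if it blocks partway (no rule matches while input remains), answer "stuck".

q1

(q0, xzxxzy, $) ⊢ (q1, zxxzy, W$) ⊢ (q1, xxzy, $) ⊢ (q0, xzy, XW$) ⊢ (q1, zy, VW$) ⊢ (q0, y, WW$) ⊢ (q1, y, WW$) ⊢ (q0, ε, W$) ⊢ (q1, ε, W$)
All input consumed; M is in state q1.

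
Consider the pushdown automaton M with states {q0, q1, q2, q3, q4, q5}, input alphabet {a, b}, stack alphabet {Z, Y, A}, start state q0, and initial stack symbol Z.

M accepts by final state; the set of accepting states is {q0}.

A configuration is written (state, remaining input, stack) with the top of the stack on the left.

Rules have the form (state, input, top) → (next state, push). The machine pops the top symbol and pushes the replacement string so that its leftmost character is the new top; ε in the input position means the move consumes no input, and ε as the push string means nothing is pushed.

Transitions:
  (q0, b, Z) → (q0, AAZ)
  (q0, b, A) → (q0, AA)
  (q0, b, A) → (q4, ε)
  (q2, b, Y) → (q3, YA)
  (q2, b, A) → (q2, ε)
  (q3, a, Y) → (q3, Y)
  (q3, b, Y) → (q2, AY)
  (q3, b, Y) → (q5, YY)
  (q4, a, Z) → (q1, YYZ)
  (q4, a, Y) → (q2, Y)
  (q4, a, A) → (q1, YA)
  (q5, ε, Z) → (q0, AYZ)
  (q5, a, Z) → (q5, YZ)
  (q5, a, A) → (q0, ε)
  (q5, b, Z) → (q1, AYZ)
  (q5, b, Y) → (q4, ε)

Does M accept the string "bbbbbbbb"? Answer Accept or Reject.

Accept

One accepting computation: (q0, bbbbbbbb, Z) ⊢ (q0, bbbbbbb, AAZ) ⊢ (q0, bbbbbb, AAAZ) ⊢ (q0, bbbbb, AAAAZ) ⊢ (q0, bbbb, AAAAAZ) ⊢ (q0, bbb, AAAAAAZ) ⊢ (q0, bb, AAAAAAAZ) ⊢ (q0, b, AAAAAAAAZ) ⊢ (q0, ε, AAAAAAAAAZ)
All input consumed and state q0 ∈ F.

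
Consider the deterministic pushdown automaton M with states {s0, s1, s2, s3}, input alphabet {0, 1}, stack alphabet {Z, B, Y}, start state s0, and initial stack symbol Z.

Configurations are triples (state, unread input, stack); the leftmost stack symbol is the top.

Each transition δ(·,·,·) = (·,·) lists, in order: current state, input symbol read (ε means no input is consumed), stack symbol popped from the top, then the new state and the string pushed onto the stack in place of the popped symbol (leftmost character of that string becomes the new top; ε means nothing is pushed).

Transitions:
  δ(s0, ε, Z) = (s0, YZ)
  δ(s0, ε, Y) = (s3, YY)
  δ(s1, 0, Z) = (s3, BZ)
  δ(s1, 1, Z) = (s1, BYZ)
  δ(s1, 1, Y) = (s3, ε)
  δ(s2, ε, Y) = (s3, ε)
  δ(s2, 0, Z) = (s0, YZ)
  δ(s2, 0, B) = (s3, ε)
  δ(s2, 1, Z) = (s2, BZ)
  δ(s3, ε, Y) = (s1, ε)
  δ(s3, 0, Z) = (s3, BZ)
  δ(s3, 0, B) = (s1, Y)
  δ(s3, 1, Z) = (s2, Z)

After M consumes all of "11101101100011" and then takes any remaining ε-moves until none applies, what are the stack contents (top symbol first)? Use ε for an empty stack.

(s0, 11101101100011, Z)
  ε-move, top Z: go to s0, push YZ → (s0, 11101101100011, YZ)
  ε-move, top Y: go to s3, push YY → (s3, 11101101100011, YYZ)
  ε-move, top Y: go to s1, push ε → (s1, 11101101100011, YZ)
  read 1, top Y: go to s3, push ε → (s3, 1101101100011, Z)
  read 1, top Z: go to s2, push Z → (s2, 101101100011, Z)
  read 1, top Z: go to s2, push BZ → (s2, 01101100011, BZ)
  read 0, top B: go to s3, push ε → (s3, 1101100011, Z)
  read 1, top Z: go to s2, push Z → (s2, 101100011, Z)
  read 1, top Z: go to s2, push BZ → (s2, 01100011, BZ)
  read 0, top B: go to s3, push ε → (s3, 1100011, Z)
  read 1, top Z: go to s2, push Z → (s2, 100011, Z)
  read 1, top Z: go to s2, push BZ → (s2, 00011, BZ)
  read 0, top B: go to s3, push ε → (s3, 0011, Z)
  read 0, top Z: go to s3, push BZ → (s3, 011, BZ)
  read 0, top B: go to s1, push Y → (s1, 11, YZ)
  read 1, top Y: go to s3, push ε → (s3, 1, Z)
  read 1, top Z: go to s2, push Z → (s2, ε, Z)
All input consumed in state s2 with stack Z.

Z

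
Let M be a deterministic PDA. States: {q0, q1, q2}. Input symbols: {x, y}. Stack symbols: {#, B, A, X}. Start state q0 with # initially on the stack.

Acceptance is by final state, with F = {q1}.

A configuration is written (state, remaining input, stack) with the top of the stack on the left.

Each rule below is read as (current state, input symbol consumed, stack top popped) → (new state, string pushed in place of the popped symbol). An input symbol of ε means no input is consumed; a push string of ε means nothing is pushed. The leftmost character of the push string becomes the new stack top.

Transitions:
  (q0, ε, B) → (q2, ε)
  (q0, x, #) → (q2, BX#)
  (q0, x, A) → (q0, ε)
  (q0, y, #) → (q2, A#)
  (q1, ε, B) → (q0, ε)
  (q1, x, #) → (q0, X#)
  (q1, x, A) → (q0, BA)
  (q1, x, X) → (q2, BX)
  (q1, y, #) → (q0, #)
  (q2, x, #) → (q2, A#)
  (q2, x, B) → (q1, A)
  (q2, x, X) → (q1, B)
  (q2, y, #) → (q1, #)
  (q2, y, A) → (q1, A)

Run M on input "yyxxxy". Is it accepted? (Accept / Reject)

(q0, yyxxxy, #)
  read y, top #: go to q2, push A# → (q2, yxxxy, A#)
  read y, top A: go to q1, push A → (q1, xxxy, A#)
  read x, top A: go to q0, push BA → (q0, xxy, BA#)
  ε-move, top B: go to q2, push ε → (q2, xxy, A#)
No transition applies at (q2, xxy, A#); input not fully consumed.

Reject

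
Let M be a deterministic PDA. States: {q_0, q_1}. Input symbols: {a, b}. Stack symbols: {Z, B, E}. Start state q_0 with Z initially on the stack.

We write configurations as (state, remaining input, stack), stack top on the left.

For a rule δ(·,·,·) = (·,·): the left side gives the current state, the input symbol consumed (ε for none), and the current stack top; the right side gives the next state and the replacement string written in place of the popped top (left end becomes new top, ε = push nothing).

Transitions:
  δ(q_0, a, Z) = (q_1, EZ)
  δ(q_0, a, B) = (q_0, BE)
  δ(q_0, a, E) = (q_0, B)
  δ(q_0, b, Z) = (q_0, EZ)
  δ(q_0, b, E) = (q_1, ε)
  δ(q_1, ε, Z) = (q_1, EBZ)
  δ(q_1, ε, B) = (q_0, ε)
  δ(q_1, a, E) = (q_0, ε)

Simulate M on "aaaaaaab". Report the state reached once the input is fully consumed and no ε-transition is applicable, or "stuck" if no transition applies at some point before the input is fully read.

(q_0, aaaaaaab, Z) ⊢ (q_1, aaaaaab, EZ) ⊢ (q_0, aaaaab, Z) ⊢ (q_1, aaaab, EZ) ⊢ (q_0, aaab, Z) ⊢ (q_1, aab, EZ) ⊢ (q_0, ab, Z) ⊢ (q_1, b, EZ)
No transition for (q_1, b, top E); M blocks with input b remaining.

stuck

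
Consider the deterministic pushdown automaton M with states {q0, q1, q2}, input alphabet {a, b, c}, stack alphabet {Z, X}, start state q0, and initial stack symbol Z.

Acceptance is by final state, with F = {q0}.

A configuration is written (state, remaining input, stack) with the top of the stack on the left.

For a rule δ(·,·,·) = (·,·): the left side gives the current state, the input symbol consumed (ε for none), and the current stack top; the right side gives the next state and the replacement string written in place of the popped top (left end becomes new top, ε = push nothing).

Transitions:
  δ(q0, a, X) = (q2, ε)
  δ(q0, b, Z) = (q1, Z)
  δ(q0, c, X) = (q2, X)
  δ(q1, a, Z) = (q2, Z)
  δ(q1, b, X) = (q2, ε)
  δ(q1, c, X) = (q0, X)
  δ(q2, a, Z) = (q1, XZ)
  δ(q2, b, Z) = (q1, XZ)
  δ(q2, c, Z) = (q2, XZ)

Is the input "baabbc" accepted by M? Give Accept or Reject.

(q0, baabbc, Z) ⊢ (q1, aabbc, Z) ⊢ (q2, abbc, Z) ⊢ (q1, bbc, XZ) ⊢ (q2, bc, Z) ⊢ (q1, c, XZ) ⊢ (q0, ε, XZ)
All input consumed; state q0 ∈ F.

Accept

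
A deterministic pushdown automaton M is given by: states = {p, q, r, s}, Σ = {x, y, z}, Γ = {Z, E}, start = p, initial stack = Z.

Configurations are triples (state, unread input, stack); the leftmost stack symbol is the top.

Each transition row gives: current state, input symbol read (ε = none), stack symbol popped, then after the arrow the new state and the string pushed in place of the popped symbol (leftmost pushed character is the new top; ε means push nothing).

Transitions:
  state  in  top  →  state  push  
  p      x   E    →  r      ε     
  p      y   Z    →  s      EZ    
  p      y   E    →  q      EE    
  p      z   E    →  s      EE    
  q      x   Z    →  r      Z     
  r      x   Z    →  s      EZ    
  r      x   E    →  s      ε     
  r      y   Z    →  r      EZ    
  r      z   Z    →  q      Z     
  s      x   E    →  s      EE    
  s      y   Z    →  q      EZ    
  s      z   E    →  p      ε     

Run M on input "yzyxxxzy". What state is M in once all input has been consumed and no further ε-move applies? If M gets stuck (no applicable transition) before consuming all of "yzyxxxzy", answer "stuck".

(p, yzyxxxzy, Z)
  read y, top Z: go to s, push EZ → (s, zyxxxzy, EZ)
  read z, top E: go to p, push ε → (p, yxxxzy, Z)
  read y, top Z: go to s, push EZ → (s, xxxzy, EZ)
  read x, top E: go to s, push EE → (s, xxzy, EEZ)
  read x, top E: go to s, push EE → (s, xzy, EEEZ)
  read x, top E: go to s, push EE → (s, zy, EEEEZ)
  read z, top E: go to p, push ε → (p, y, EEEZ)
  read y, top E: go to q, push EE → (q, ε, EEEEZ)
All input consumed; M is in state q.

q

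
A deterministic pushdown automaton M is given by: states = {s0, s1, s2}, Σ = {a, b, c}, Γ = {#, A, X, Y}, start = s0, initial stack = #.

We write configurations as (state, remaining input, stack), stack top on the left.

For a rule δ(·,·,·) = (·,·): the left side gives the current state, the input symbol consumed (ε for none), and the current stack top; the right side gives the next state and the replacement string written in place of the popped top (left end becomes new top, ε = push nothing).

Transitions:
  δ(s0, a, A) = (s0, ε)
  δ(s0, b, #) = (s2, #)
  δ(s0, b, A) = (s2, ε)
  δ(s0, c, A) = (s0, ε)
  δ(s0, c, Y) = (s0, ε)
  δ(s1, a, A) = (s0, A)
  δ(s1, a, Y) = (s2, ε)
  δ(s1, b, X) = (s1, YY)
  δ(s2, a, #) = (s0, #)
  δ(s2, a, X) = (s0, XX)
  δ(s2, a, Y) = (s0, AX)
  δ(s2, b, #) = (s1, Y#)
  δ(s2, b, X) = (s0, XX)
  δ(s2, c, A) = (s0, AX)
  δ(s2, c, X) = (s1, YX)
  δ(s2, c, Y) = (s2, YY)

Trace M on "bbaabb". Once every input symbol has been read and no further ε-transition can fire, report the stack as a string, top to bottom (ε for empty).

Y#

(s0, bbaabb, #)
  read b, top #: go to s2, push # → (s2, baabb, #)
  read b, top #: go to s1, push Y# → (s1, aabb, Y#)
  read a, top Y: go to s2, push ε → (s2, abb, #)
  read a, top #: go to s0, push # → (s0, bb, #)
  read b, top #: go to s2, push # → (s2, b, #)
  read b, top #: go to s1, push Y# → (s1, ε, Y#)
All input consumed in state s1 with stack Y#.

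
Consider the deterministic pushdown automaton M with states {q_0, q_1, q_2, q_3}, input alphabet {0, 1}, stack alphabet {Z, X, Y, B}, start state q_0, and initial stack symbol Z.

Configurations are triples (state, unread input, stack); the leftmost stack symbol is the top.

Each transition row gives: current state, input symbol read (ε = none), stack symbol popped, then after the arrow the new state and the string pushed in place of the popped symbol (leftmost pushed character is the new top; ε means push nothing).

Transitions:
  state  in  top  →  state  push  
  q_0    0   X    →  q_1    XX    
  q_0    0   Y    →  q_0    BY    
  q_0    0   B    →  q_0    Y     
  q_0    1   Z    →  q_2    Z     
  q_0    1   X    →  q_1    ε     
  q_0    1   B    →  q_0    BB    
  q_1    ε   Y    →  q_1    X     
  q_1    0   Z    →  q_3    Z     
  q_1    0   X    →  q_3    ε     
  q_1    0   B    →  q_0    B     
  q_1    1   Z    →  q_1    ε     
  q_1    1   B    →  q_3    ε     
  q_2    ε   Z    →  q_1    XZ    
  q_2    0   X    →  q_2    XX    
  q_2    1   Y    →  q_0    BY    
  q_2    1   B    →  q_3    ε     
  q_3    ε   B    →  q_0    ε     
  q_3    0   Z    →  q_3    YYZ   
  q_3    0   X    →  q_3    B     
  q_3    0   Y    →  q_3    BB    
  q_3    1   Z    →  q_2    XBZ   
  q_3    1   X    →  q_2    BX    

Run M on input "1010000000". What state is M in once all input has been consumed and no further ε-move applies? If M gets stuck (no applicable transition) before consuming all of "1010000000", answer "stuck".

q_2

(q_0, 1010000000, Z) ⊢ (q_2, 010000000, Z) ⊢ (q_1, 010000000, XZ) ⊢ (q_3, 10000000, Z) ⊢ (q_2, 0000000, XBZ) ⊢ (q_2, 000000, XXBZ) ⊢ (q_2, 00000, XXXBZ) ⊢ (q_2, 0000, XXXXBZ) ⊢ (q_2, 000, XXXXXBZ) ⊢ (q_2, 00, XXXXXXBZ) ⊢ (q_2, 0, XXXXXXXBZ) ⊢ (q_2, ε, XXXXXXXXBZ)
All input consumed; M is in state q_2.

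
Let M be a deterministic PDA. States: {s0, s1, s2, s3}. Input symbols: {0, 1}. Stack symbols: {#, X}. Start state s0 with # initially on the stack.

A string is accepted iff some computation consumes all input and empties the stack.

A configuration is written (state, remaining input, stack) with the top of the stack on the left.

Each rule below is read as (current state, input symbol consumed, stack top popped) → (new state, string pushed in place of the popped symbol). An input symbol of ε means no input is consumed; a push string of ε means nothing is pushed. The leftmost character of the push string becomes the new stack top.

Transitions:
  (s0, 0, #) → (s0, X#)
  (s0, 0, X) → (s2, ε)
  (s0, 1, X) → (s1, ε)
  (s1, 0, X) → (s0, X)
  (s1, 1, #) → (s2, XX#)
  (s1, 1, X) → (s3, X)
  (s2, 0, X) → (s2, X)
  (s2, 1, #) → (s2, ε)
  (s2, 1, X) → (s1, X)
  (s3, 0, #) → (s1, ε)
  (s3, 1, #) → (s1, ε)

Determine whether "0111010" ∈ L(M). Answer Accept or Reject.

(s0, 0111010, #)
  read 0, top #: go to s0, push X# → (s0, 111010, X#)
  read 1, top X: go to s1, push ε → (s1, 11010, #)
  read 1, top #: go to s2, push XX# → (s2, 1010, XX#)
  read 1, top X: go to s1, push X → (s1, 010, XX#)
  read 0, top X: go to s0, push X → (s0, 10, XX#)
  read 1, top X: go to s1, push ε → (s1, 0, X#)
  read 0, top X: go to s0, push X → (s0, ε, X#)
All input consumed; stack is X#, not empty, and no further ε-move applies.

Reject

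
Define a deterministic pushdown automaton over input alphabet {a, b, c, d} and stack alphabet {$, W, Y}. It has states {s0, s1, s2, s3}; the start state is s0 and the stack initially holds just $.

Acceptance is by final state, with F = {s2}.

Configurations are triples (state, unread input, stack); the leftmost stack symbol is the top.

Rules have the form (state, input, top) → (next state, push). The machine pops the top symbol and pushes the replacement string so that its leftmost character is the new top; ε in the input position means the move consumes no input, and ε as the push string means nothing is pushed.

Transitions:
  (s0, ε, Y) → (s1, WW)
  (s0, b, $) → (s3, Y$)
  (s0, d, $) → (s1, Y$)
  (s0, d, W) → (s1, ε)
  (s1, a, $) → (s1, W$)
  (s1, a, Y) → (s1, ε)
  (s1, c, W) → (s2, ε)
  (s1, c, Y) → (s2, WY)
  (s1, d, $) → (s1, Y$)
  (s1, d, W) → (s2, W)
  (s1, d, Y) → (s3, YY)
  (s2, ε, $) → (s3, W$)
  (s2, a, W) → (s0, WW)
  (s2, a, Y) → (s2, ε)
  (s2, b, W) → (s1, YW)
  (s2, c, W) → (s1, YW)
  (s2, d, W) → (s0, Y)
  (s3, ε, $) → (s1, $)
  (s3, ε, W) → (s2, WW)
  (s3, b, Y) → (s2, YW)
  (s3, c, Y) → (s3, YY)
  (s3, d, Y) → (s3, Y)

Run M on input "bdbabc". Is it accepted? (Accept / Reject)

Accept

(s0, bdbabc, $)
  read b, top $: go to s3, push Y$ → (s3, dbabc, Y$)
  read d, top Y: go to s3, push Y → (s3, babc, Y$)
  read b, top Y: go to s2, push YW → (s2, abc, YW$)
  read a, top Y: go to s2, push ε → (s2, bc, W$)
  read b, top W: go to s1, push YW → (s1, c, YW$)
  read c, top Y: go to s2, push WY → (s2, ε, WYW$)
All input consumed; state s2 ∈ F.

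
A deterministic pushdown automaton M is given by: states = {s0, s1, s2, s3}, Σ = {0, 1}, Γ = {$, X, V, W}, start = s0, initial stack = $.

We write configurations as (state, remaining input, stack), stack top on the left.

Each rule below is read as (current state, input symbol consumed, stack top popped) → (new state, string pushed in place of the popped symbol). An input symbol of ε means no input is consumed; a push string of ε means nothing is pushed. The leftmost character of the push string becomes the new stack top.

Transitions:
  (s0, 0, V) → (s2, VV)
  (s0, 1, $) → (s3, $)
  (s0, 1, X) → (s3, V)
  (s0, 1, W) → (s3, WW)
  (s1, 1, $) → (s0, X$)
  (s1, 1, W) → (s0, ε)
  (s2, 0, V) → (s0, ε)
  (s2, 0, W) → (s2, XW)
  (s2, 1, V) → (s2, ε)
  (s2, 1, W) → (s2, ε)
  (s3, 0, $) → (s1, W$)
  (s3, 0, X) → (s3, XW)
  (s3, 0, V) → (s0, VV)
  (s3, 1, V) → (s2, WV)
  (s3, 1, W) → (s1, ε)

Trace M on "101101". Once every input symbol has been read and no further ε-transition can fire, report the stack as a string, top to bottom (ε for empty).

$

(s0, 101101, $)
  read 1, top $: go to s3, push $ → (s3, 01101, $)
  read 0, top $: go to s1, push W$ → (s1, 1101, W$)
  read 1, top W: go to s0, push ε → (s0, 101, $)
  read 1, top $: go to s3, push $ → (s3, 01, $)
  read 0, top $: go to s1, push W$ → (s1, 1, W$)
  read 1, top W: go to s0, push ε → (s0, ε, $)
All input consumed in state s0 with stack $.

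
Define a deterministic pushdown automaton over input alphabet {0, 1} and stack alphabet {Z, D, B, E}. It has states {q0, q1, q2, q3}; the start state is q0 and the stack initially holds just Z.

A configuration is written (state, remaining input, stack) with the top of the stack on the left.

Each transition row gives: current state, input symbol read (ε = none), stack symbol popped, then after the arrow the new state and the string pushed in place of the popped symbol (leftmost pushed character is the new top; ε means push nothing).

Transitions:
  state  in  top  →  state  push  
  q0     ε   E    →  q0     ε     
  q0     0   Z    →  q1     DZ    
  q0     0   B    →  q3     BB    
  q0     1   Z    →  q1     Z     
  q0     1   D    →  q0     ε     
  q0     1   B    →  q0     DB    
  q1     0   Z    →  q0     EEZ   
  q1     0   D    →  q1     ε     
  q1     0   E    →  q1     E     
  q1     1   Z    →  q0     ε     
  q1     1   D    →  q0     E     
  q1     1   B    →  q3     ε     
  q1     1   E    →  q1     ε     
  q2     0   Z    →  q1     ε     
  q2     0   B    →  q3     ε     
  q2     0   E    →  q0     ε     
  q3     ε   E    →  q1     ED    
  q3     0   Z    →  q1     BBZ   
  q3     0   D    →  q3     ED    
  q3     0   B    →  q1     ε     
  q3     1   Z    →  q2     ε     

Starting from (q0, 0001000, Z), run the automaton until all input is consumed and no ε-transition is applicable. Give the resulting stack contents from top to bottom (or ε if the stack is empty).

(q0, 0001000, Z)
  read 0, top Z: go to q1, push DZ → (q1, 001000, DZ)
  read 0, top D: go to q1, push ε → (q1, 01000, Z)
  read 0, top Z: go to q0, push EEZ → (q0, 1000, EEZ)
  ε-move, top E: go to q0, push ε → (q0, 1000, EZ)
  ε-move, top E: go to q0, push ε → (q0, 1000, Z)
  read 1, top Z: go to q1, push Z → (q1, 000, Z)
  read 0, top Z: go to q0, push EEZ → (q0, 00, EEZ)
  ε-move, top E: go to q0, push ε → (q0, 00, EZ)
  ε-move, top E: go to q0, push ε → (q0, 00, Z)
  read 0, top Z: go to q1, push DZ → (q1, 0, DZ)
  read 0, top D: go to q1, push ε → (q1, ε, Z)
All input consumed in state q1 with stack Z.

Z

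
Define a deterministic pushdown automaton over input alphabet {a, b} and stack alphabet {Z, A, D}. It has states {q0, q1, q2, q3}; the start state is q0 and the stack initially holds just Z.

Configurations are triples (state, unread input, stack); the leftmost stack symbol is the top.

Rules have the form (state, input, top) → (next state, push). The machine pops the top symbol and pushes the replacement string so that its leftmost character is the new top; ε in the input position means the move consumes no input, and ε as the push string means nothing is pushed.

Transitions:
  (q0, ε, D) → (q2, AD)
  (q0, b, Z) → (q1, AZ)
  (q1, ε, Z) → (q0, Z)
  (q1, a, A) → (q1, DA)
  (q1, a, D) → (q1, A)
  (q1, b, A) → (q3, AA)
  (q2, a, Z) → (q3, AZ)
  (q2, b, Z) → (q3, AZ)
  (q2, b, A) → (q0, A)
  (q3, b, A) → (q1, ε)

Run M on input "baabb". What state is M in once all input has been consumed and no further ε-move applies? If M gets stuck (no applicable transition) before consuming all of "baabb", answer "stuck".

(q0, baabb, Z) ⊢ (q1, aabb, AZ) ⊢ (q1, abb, DAZ) ⊢ (q1, bb, AAZ) ⊢ (q3, b, AAAZ) ⊢ (q1, ε, AAZ)
All input consumed; M is in state q1.

q1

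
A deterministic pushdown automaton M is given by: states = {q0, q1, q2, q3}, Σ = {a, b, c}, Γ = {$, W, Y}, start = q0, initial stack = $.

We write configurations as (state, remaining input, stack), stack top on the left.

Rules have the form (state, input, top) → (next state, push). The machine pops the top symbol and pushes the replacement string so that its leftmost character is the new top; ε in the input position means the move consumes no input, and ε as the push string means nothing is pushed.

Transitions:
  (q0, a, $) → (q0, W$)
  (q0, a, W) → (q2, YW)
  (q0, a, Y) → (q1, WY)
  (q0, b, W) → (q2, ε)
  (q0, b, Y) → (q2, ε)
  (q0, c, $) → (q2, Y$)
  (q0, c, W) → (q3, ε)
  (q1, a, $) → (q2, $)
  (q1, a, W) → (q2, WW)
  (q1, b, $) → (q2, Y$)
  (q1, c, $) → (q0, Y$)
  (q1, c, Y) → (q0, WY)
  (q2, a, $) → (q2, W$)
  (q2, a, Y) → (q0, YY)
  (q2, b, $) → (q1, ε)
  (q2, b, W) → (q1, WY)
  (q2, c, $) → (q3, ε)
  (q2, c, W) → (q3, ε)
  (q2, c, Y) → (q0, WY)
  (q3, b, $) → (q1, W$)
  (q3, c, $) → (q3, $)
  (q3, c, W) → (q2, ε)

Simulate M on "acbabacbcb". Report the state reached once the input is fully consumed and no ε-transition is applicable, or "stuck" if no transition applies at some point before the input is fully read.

stuck

(q0, acbabacbcb, $)
  read a, top $: go to q0, push W$ → (q0, cbabacbcb, W$)
  read c, top W: go to q3, push ε → (q3, babacbcb, $)
  read b, top $: go to q1, push W$ → (q1, abacbcb, W$)
  read a, top W: go to q2, push WW → (q2, bacbcb, WW$)
  read b, top W: go to q1, push WY → (q1, acbcb, WYW$)
  read a, top W: go to q2, push WW → (q2, cbcb, WWYW$)
  read c, top W: go to q3, push ε → (q3, bcb, WYW$)
No transition for (q3, b, top W); M blocks with input bcb remaining.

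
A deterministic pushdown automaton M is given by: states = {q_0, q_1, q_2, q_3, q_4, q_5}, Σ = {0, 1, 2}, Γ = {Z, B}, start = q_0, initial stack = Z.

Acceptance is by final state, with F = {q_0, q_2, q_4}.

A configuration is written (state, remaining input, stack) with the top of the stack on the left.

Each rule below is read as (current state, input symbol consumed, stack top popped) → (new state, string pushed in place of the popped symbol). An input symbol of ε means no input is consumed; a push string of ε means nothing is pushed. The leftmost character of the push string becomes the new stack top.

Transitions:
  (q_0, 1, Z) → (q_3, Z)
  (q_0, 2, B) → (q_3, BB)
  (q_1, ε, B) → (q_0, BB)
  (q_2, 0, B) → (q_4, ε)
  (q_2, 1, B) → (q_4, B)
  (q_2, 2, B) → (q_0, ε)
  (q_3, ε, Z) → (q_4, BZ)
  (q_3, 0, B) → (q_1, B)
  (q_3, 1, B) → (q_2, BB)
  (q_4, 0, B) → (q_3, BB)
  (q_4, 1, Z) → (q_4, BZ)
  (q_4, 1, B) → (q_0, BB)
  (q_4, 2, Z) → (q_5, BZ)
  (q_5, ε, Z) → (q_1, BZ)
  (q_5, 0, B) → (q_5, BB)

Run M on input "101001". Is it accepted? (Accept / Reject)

(q_0, 101001, Z)
  read 1, top Z: go to q_3, push Z → (q_3, 01001, Z)
  ε-move, top Z: go to q_4, push BZ → (q_4, 01001, BZ)
  read 0, top B: go to q_3, push BB → (q_3, 1001, BBZ)
  read 1, top B: go to q_2, push BB → (q_2, 001, BBBZ)
  read 0, top B: go to q_4, push ε → (q_4, 01, BBZ)
  read 0, top B: go to q_3, push BB → (q_3, 1, BBBZ)
  read 1, top B: go to q_2, push BB → (q_2, ε, BBBBZ)
All input consumed; state q_2 ∈ F.

Accept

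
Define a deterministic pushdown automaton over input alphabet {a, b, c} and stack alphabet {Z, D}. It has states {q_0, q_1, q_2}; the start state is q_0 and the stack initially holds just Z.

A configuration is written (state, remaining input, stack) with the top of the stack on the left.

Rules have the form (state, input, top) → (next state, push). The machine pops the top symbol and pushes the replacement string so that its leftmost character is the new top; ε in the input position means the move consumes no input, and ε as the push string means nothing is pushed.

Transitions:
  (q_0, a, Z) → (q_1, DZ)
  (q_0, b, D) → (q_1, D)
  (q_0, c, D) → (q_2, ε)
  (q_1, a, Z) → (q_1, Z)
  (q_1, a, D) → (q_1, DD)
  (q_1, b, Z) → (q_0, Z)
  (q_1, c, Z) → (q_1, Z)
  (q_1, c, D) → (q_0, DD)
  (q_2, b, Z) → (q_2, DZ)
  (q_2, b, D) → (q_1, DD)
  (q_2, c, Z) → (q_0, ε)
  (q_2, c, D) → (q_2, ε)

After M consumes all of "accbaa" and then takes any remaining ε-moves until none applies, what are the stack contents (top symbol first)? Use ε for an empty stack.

(q_0, accbaa, Z)
  read a, top Z: go to q_1, push DZ → (q_1, ccbaa, DZ)
  read c, top D: go to q_0, push DD → (q_0, cbaa, DDZ)
  read c, top D: go to q_2, push ε → (q_2, baa, DZ)
  read b, top D: go to q_1, push DD → (q_1, aa, DDZ)
  read a, top D: go to q_1, push DD → (q_1, a, DDDZ)
  read a, top D: go to q_1, push DD → (q_1, ε, DDDDZ)
All input consumed in state q_1 with stack DDDDZ.

DDDDZ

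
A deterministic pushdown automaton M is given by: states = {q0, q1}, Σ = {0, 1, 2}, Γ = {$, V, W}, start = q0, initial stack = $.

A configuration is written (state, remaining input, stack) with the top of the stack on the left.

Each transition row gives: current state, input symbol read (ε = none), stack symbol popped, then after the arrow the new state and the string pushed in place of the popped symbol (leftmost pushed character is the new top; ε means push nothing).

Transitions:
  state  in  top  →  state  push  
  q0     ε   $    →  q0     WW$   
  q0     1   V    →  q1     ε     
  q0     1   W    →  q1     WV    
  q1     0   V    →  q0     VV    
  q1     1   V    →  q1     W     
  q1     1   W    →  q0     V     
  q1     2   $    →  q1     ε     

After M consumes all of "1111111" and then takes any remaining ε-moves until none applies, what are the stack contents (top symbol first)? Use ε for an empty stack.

(q0, 1111111, $)
  ε-move, top $: go to q0, push WW$ → (q0, 1111111, WW$)
  read 1, top W: go to q1, push WV → (q1, 111111, WVW$)
  read 1, top W: go to q0, push V → (q0, 11111, VVW$)
  read 1, top V: go to q1, push ε → (q1, 1111, VW$)
  read 1, top V: go to q1, push W → (q1, 111, WW$)
  read 1, top W: go to q0, push V → (q0, 11, VW$)
  read 1, top V: go to q1, push ε → (q1, 1, W$)
  read 1, top W: go to q0, push V → (q0, ε, V$)
All input consumed in state q0 with stack V$.

V$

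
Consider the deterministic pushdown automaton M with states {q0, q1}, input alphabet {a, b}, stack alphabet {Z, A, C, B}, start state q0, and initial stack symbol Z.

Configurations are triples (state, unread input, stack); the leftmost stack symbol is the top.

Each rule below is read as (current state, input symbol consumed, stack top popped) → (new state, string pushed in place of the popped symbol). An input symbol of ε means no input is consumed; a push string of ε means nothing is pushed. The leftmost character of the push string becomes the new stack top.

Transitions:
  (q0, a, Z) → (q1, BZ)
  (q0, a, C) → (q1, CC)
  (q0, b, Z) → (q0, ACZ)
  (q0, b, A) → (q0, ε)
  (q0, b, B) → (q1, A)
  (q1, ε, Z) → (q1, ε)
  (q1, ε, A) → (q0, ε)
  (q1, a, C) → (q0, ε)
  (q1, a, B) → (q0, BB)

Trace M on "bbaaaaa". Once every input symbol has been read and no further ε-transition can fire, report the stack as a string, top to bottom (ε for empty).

CCZ

(q0, bbaaaaa, Z)
  read b, top Z: go to q0, push ACZ → (q0, baaaaa, ACZ)
  read b, top A: go to q0, push ε → (q0, aaaaa, CZ)
  read a, top C: go to q1, push CC → (q1, aaaa, CCZ)
  read a, top C: go to q0, push ε → (q0, aaa, CZ)
  read a, top C: go to q1, push CC → (q1, aa, CCZ)
  read a, top C: go to q0, push ε → (q0, a, CZ)
  read a, top C: go to q1, push CC → (q1, ε, CCZ)
All input consumed in state q1 with stack CCZ.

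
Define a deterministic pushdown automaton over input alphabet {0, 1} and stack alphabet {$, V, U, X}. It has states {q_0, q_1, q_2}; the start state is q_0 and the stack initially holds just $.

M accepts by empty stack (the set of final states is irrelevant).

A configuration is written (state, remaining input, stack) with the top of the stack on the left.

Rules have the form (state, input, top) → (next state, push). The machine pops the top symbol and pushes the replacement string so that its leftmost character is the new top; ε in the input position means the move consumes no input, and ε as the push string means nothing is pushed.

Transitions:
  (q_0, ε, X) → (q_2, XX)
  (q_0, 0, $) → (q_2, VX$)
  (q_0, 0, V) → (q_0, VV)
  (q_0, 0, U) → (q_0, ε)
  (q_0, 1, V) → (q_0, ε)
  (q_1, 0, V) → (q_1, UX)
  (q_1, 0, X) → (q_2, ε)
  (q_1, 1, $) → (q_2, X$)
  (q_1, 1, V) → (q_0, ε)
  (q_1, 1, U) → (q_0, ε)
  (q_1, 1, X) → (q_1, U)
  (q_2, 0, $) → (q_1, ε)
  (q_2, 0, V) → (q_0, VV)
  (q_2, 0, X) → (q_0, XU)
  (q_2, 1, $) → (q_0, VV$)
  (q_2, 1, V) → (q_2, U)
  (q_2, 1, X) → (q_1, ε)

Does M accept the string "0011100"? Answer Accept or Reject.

Accept

(q_0, 0011100, $)
  read 0, top $: go to q_2, push VX$ → (q_2, 011100, VX$)
  read 0, top V: go to q_0, push VV → (q_0, 11100, VVX$)
  read 1, top V: go to q_0, push ε → (q_0, 1100, VX$)
  read 1, top V: go to q_0, push ε → (q_0, 100, X$)
  ε-move, top X: go to q_2, push XX → (q_2, 100, XX$)
  read 1, top X: go to q_1, push ε → (q_1, 00, X$)
  read 0, top X: go to q_2, push ε → (q_2, 0, $)
  read 0, top $: go to q_1, push ε → (q_1, ε, ε)
All input consumed and the stack is empty.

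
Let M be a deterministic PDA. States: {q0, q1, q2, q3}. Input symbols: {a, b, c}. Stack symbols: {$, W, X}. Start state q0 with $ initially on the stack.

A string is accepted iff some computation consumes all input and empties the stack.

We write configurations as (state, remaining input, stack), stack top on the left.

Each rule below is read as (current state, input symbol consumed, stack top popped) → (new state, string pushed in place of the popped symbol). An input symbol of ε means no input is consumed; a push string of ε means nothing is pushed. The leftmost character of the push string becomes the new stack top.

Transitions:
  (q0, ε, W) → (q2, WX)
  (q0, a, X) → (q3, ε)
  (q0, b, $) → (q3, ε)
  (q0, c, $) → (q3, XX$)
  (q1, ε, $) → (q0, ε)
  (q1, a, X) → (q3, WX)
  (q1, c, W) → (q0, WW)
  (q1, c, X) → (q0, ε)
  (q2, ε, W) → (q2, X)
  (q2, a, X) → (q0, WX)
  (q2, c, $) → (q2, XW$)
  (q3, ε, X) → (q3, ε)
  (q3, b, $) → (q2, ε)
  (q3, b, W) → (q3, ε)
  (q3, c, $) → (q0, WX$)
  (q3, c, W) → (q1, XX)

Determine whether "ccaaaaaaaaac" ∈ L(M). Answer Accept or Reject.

(q0, ccaaaaaaaaac, $) ⊢ (q3, caaaaaaaaac, XX$) ⊢ (q3, caaaaaaaaac, X$) ⊢ (q3, caaaaaaaaac, $) ⊢ (q0, aaaaaaaaac, WX$) ⊢ (q2, aaaaaaaaac, WXX$) ⊢ (q2, aaaaaaaaac, XXX$) ⊢ (q0, aaaaaaaac, WXXX$) ⊢ (q2, aaaaaaaac, WXXXX$) ⊢ (q2, aaaaaaaac, XXXXX$) ⊢ (q0, aaaaaaac, WXXXXX$) ⊢ (q2, aaaaaaac, WXXXXXX$) ⊢ (q2, aaaaaaac, XXXXXXX$) ⊢ (q0, aaaaaac, WXXXXXXX$) ⊢ (q2, aaaaaac, WXXXXXXXX$) ⊢ (q2, aaaaaac, XXXXXXXXX$) ⊢ (q0, aaaaac, WXXXXXXXXX$) ⊢ (q2, aaaaac, WXXXXXXXXXX$) ⊢ (q2, aaaaac, XXXXXXXXXXX$) ⊢ (q0, aaaac, WXXXXXXXXXXX$) ⊢ (q2, aaaac, WXXXXXXXXXXXX$) ⊢ (q2, aaaac, XXXXXXXXXXXXX$) ⊢ (q0, aaac, WXXXXXXXXXXXXX$) ⊢ (q2, aaac, WXXXXXXXXXXXXXX$) ⊢ (q2, aaac, XXXXXXXXXXXXXXX$) ⊢ (q0, aac, WXXXXXXXXXXXXXXX$) ⊢ (q2, aac, WXXXXXXXXXXXXXXXX$) ⊢ (q2, aac, XXXXXXXXXXXXXXXXX$) ⊢ (q0, ac, WXXXXXXXXXXXXXXXXX$) ⊢ (q2, ac, WXXXXXXXXXXXXXXXXXX$) ⊢ (q2, ac, XXXXXXXXXXXXXXXXXXX$) ⊢ (q0, c, WXXXXXXXXXXXXXXXXXXX$) ⊢ (q2, c, WXXXXXXXXXXXXXXXXXXXX$) ⊢ (q2, c, XXXXXXXXXXXXXXXXXXXXX$)
No transition applies at (q2, c, XXXXXXXXXXXXXXXXXXXXX$); input not fully consumed.

Reject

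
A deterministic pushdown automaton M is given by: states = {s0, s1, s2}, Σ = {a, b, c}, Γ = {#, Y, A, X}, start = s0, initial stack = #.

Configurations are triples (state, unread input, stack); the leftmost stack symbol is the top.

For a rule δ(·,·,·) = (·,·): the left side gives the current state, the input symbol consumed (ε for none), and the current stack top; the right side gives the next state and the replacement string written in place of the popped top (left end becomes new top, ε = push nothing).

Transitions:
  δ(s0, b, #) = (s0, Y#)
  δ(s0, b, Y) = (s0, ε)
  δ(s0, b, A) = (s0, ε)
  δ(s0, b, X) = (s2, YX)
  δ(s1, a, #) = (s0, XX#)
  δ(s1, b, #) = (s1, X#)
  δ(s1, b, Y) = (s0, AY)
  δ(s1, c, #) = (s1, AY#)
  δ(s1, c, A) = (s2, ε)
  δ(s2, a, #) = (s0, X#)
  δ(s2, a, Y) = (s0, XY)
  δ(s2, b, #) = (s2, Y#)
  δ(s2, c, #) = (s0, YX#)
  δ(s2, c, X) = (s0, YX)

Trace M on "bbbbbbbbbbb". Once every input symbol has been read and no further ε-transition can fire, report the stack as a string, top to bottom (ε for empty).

(s0, bbbbbbbbbbb, #) ⊢ (s0, bbbbbbbbbb, Y#) ⊢ (s0, bbbbbbbbb, #) ⊢ (s0, bbbbbbbb, Y#) ⊢ (s0, bbbbbbb, #) ⊢ (s0, bbbbbb, Y#) ⊢ (s0, bbbbb, #) ⊢ (s0, bbbb, Y#) ⊢ (s0, bbb, #) ⊢ (s0, bb, Y#) ⊢ (s0, b, #) ⊢ (s0, ε, Y#)
All input consumed in state s0 with stack Y#.

Y#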